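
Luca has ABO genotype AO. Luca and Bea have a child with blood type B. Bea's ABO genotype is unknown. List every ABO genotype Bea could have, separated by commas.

For each candidate genotype of Bea, check whether crossing it with AO can produce every observed child phenotype.
  AA → possible child types {A} ✗
  AB → possible child types {A, B, AB} ✓
  AO → possible child types {O, A} ✗
  BB → possible child types {B, AB} ✓
  BO → possible child types {O, A, B, AB} ✓
  OO → possible child types {O, A} ✗

AB, BB, BO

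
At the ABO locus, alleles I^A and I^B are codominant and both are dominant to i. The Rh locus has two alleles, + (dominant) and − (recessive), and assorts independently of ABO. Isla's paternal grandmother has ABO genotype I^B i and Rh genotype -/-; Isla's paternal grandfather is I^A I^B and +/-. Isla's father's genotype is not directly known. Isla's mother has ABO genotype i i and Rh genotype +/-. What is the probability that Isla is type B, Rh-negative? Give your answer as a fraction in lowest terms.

Isla's father's ABO genotype from I^B i × I^A I^B: 1/4 I^A I^B, 1/4 I^A i, 1/4 I^B I^B, 1/4 I^B i.
Crossing each possibility with the mother i i and summing P(type B): 1/4·1/2 + 1/4·0 + 1/4·1 + 1/4·1/2 = 1/2.
Similarly for Rh via the father's Rh distribution: P(Rh-) = 3/8.
Independent loci: 1/2 × 3/8 = 3/16.

3/16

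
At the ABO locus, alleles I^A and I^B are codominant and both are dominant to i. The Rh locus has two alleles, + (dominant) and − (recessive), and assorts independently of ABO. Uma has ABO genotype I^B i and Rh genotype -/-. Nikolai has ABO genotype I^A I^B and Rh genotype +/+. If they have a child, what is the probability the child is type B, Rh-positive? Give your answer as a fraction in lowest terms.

ABO cross I^B i × I^A I^B → offspring phenotypes: 1/4 A, 1/2 B, 1/4 AB.
Rh cross -/- × +/+ → 1 Rh+.
Independent loci: P(type B, Rh-positive) = 1/2 × 1 = 1/2.

1/2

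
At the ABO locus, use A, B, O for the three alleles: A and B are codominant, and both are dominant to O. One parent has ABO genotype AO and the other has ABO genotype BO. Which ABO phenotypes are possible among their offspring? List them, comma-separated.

Gametes from AO × BO give offspring ABO genotypes AB, AO, BO, OO, i.e. phenotypes O, A, B, AB.

O, A, B, AB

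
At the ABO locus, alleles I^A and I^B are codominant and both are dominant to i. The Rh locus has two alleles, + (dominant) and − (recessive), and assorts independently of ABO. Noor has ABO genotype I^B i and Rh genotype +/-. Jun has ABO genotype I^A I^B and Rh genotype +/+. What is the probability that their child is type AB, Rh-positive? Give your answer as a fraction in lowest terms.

ABO cross I^B i × I^A I^B → offspring phenotypes: 1/4 A, 1/2 B, 1/4 AB.
Rh cross +/- × +/+ → 1 Rh+.
Independent loci: P(type AB, Rh-positive) = 1/4 × 1 = 1/4.

1/4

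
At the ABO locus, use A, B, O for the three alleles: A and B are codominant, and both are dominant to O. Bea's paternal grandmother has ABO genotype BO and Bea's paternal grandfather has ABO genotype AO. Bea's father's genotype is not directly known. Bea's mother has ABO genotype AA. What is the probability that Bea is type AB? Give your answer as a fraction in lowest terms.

1/4

Bea's father's ABO genotype from BO × AO: 1/4 AB, 1/4 AO, 1/4 BO, 1/4 OO.
Crossing each possibility with the mother AA and summing P(type AB): 1/4·1/2 + 1/4·0 + 1/4·1/2 + 1/4·0 = 1/4.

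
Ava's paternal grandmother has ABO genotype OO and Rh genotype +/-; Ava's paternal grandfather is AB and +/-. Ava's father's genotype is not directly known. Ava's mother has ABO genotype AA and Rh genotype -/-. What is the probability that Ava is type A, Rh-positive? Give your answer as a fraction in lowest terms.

3/8

Ava's father's ABO genotype from OO × AB: 1/2 AO, 1/2 BO.
Crossing each possibility with the mother AA and summing P(type A): 1/2·1 + 1/2·1/2 = 3/4.
Similarly for Rh via the father's Rh distribution: P(Rh+) = 1/2.
Independent loci: 3/4 × 1/2 = 3/8.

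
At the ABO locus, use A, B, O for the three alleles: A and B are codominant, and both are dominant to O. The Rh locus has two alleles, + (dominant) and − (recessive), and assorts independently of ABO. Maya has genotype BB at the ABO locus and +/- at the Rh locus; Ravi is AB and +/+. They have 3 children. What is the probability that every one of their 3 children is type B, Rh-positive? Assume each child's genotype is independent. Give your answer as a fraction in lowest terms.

1/8

ABO cross BB × AB → 1/2 B, 1/2 AB.
Rh cross +/- × +/+ → 1 Rh+; so P(type B, Rh-positive) = 1/2 × 1 = 1/2 per child.
All 3 independent: (1/2)^3 = 1/8.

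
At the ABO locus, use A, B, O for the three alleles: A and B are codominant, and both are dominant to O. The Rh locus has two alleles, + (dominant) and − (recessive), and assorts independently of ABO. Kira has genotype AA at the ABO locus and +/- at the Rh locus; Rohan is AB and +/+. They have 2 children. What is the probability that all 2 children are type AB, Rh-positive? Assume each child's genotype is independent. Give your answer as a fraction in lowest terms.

1/4

ABO cross AA × AB → 1/2 A, 1/2 AB.
Rh cross +/- × +/+ → 1 Rh+; so P(type AB, Rh-positive) = 1/2 × 1 = 1/2 per child.
All 2 independent: (1/2)^2 = 1/4.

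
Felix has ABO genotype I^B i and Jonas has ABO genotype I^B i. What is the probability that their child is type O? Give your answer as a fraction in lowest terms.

1/4

ABO cross I^B i × I^B i → offspring phenotypes: 1/4 O, 3/4 B.
So P(type O) = 1/4.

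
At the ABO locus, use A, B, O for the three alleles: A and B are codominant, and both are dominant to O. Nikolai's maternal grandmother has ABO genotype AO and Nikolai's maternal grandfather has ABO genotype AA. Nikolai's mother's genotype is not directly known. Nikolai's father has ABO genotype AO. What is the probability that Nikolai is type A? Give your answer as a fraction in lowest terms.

Nikolai's mother's ABO genotype from AO × AA: 1/2 AA, 1/2 AO.
Crossing each possibility with the father AO and summing P(type A): 1/2·1 + 1/2·3/4 = 7/8.

7/8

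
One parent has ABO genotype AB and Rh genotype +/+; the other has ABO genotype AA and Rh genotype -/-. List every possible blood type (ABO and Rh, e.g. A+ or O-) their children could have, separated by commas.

Gametes from AB × AA give offspring ABO genotypes AA, AB, i.e. phenotypes A, AB.
Rh cross +/+ × -/- → phenotypes Rh+.
Combining independently: A+, AB+.

A+, AB+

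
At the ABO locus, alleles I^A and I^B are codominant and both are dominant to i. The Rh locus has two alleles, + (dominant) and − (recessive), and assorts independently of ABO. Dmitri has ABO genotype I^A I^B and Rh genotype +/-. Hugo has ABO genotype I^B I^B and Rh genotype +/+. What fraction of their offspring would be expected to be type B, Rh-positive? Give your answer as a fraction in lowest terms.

ABO cross I^A I^B × I^B I^B → offspring phenotypes: 1/2 B, 1/2 AB.
Rh cross +/- × +/+ → 1 Rh+.
Independent loci: P(type B, Rh-positive) = 1/2 × 1 = 1/2.

1/2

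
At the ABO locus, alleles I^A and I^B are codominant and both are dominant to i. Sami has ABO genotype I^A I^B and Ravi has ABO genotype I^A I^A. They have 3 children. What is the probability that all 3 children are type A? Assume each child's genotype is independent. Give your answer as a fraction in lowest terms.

1/8

ABO cross I^A I^B × I^A I^A → 1/2 A, 1/2 AB.
So P(type A) = 1/2 per child.
All 3 independent: (1/2)^3 = 1/8.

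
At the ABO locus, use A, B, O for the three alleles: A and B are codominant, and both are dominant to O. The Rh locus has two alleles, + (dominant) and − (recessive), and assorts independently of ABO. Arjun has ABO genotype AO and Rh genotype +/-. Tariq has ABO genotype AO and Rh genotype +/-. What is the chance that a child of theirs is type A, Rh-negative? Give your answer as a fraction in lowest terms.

ABO cross AO × AO → offspring phenotypes: 1/4 O, 3/4 A.
Rh cross +/- × +/- → 3/4 Rh+, 1/4 Rh-.
Independent loci: P(type A, Rh-negative) = 3/4 × 1/4 = 3/16.

3/16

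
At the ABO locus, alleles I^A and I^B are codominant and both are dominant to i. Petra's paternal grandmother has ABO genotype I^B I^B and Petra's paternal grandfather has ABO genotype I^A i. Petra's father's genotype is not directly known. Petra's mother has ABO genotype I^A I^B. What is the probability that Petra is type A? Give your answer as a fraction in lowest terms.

Petra's father's ABO genotype from I^B I^B × I^A i: 1/2 I^A I^B, 1/2 I^B i.
Crossing each possibility with the mother I^A I^B and summing P(type A): 1/2·1/4 + 1/2·1/4 = 1/4.

1/4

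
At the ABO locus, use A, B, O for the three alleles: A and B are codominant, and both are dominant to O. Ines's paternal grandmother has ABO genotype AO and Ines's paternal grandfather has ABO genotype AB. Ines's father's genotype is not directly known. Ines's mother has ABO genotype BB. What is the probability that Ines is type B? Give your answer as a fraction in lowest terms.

Ines's father's ABO genotype from AO × AB: 1/4 AA, 1/4 AB, 1/4 AO, 1/4 BO.
Crossing each possibility with the mother BB and summing P(type B): 1/4·0 + 1/4·1/2 + 1/4·1/2 + 1/4·1 = 1/2.

1/2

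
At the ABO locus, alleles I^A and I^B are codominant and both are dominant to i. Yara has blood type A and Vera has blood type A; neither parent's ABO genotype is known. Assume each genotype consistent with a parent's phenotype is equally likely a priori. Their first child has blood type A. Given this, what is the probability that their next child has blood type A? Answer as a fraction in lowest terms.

Possible genotypes: Yara ∈ {I^A I^A, I^A i}; Vera ∈ {I^A I^A, I^A i}.
Weight each parental genotype pair by prior × P(type-A child):
  I^A I^A × I^A I^A: posterior weight 4/15; P(next child type A) = 1.
  I^A I^A × I^A i: posterior weight 4/15; P(next child type A) = 1.
  I^A i × I^A I^A: posterior weight 4/15; P(next child type A) = 1.
  I^A i × I^A i: posterior weight 1/5; P(next child type A) = 3/4.
Weighted sum = 19/20.

19/20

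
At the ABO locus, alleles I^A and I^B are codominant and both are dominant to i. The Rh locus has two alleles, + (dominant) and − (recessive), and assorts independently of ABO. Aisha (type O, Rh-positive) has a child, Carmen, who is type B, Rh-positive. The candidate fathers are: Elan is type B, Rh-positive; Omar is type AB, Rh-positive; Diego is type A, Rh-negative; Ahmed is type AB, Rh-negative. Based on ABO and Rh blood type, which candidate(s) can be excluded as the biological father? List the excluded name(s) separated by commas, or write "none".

A candidate is excluded only if no genotype consistent with his phenotype could produce a type B, Rh-positive child with a type O, Rh-positive mother.
Diego (type A, Rh-): no genotype consistent with that phenotype can produce a type-B Rh+ child with a type-O mother.

Diego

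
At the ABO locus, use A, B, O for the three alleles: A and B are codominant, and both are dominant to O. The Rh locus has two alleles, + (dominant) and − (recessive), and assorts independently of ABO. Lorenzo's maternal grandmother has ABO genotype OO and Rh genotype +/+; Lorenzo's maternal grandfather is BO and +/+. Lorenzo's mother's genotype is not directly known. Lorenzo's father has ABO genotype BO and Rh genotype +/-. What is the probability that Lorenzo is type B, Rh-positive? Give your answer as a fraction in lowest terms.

Lorenzo's mother's ABO genotype from OO × BO: 1/2 BO, 1/2 OO.
Crossing each possibility with the father BO and summing P(type B): 1/2·3/4 + 1/2·1/2 = 5/8.
Similarly for Rh via the mother's Rh distribution: P(Rh+) = 1.
Independent loci: 5/8 × 1 = 5/8.

5/8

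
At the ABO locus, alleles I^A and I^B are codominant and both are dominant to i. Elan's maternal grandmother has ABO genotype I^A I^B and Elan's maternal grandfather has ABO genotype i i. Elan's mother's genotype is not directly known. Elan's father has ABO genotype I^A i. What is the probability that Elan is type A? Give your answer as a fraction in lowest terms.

Elan's mother's ABO genotype from I^A I^B × i i: 1/2 I^A i, 1/2 I^B i.
Crossing each possibility with the father I^A i and summing P(type A): 1/2·3/4 + 1/2·1/4 = 1/2.

1/2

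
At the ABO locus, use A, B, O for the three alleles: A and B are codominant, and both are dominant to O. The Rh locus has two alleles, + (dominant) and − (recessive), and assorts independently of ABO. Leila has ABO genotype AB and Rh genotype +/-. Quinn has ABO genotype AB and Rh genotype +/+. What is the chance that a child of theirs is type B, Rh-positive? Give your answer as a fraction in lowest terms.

ABO cross AB × AB → offspring phenotypes: 1/4 A, 1/4 B, 1/2 AB.
Rh cross +/- × +/+ → 1 Rh+.
Independent loci: P(type B, Rh-positive) = 1/4 × 1 = 1/4.

1/4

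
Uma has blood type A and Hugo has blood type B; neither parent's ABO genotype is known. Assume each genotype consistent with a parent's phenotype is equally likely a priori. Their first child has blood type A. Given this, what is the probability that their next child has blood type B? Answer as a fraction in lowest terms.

1/12

Possible genotypes: Uma ∈ {I^A I^A, I^A i}; Hugo ∈ {I^B I^B, I^B i}.
Weight each parental genotype pair by prior × P(type-A child):
  I^A I^A × I^B i: posterior weight 2/3; P(next child type B) = 0.
  I^A i × I^B i: posterior weight 1/3; P(next child type B) = 1/4.
Weighted sum = 1/12.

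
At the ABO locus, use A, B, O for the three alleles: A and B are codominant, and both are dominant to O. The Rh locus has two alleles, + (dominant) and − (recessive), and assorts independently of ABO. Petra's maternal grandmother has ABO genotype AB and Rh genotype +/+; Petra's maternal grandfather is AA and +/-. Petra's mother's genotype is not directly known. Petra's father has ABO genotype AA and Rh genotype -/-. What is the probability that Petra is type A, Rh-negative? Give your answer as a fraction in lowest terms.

3/16

Petra's mother's ABO genotype from AB × AA: 1/2 AA, 1/2 AB.
Crossing each possibility with the father AA and summing P(type A): 1/2·1 + 1/2·1/2 = 3/4.
Similarly for Rh via the mother's Rh distribution: P(Rh-) = 1/4.
Independent loci: 3/4 × 1/4 = 3/16.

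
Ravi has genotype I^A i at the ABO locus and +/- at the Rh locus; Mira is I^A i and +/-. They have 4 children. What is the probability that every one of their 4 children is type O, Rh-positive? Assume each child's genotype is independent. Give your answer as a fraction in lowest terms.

81/65536

ABO cross I^A i × I^A i → 1/4 O, 3/4 A.
Rh cross +/- × +/- → 3/4 Rh+, 1/4 Rh-; so P(type O, Rh-positive) = 1/4 × 3/4 = 3/16 per child.
All 4 independent: (3/16)^4 = 81/65536.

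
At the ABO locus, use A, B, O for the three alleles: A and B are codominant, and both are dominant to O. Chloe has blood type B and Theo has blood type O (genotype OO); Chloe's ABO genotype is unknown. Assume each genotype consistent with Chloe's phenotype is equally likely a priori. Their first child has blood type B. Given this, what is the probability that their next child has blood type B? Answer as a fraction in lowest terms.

5/6

Possible genotypes: Chloe ∈ {BB, BO}; Theo ∈ {OO}.
Weight each parental genotype pair by prior × P(type-B child):
  BB × OO: posterior weight 2/3; P(next child type B) = 1.
  BO × OO: posterior weight 1/3; P(next child type B) = 1/2.
Weighted sum = 5/6.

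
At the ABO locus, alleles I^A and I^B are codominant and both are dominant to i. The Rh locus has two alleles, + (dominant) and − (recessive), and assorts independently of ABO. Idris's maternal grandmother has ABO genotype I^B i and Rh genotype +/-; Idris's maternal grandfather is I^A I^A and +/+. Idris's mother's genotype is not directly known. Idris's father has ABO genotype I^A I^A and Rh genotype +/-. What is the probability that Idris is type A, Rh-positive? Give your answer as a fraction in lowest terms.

21/32

Idris's mother's ABO genotype from I^B i × I^A I^A: 1/2 I^A I^B, 1/2 I^A i.
Crossing each possibility with the father I^A I^A and summing P(type A): 1/2·1/2 + 1/2·1 = 3/4.
Similarly for Rh via the mother's Rh distribution: P(Rh+) = 7/8.
Independent loci: 3/4 × 7/8 = 21/32.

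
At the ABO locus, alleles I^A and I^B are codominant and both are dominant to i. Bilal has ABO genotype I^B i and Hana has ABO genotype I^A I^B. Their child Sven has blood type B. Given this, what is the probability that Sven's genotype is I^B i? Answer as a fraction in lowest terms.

Cross I^B i × I^A I^B → 1/4 I^A I^B, 1/4 I^A i, 1/4 I^B I^B, 1/4 I^B i.
Type-B genotypes among offspring: I^B I^B (1/4), I^B i (1/4); total 1/2.
P(I^B i | type B) = (1/4) / (1/2) = 1/2.

1/2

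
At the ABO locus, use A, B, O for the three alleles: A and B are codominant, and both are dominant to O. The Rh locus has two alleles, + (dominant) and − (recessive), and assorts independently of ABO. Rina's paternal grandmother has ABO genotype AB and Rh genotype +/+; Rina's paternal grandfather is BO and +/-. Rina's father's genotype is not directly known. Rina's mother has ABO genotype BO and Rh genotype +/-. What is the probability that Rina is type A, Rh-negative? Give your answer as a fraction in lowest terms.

Rina's father's ABO genotype from AB × BO: 1/4 AB, 1/4 AO, 1/4 BB, 1/4 BO.
Crossing each possibility with the mother BO and summing P(type A): 1/4·1/4 + 1/4·1/4 + 1/4·0 + 1/4·0 = 1/8.
Similarly for Rh via the father's Rh distribution: P(Rh-) = 1/8.
Independent loci: 1/8 × 1/8 = 1/64.

1/64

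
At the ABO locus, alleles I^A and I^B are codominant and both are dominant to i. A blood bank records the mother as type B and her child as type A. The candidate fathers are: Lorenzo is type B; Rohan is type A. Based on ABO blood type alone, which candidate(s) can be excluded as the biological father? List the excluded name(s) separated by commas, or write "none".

A candidate is excluded only if no genotype consistent with his phenotype could produce a type A child with a type B mother.
Lorenzo (type B): no genotype consistent with that phenotype can produce a type-A child with a type-B mother.

Lorenzo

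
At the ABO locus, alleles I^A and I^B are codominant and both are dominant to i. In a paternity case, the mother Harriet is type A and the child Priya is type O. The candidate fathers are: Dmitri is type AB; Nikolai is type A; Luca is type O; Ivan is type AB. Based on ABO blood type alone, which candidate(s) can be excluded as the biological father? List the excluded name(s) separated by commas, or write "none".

Dmitri, Ivan

A candidate is excluded only if no genotype consistent with his phenotype could produce a type O child with a type A mother.
Dmitri (type AB): no genotype consistent with that phenotype can produce a type-O child with a type-A mother.
Ivan (type AB): no genotype consistent with that phenotype can produce a type-O child with a type-A mother.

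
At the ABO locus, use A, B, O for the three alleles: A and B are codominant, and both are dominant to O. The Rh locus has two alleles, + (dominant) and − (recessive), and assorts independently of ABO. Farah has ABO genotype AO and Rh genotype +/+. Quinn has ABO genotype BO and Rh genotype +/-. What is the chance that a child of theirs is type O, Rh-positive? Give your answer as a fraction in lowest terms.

ABO cross AO × BO → offspring phenotypes: 1/4 O, 1/4 A, 1/4 B, 1/4 AB.
Rh cross +/+ × +/- → 1 Rh+.
Independent loci: P(type O, Rh-positive) = 1/4 × 1 = 1/4.

1/4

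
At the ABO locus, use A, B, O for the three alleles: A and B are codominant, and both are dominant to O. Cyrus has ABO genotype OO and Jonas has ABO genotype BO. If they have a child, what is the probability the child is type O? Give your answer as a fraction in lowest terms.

1/2

ABO cross OO × BO → offspring phenotypes: 1/2 O, 1/2 B.
So P(type O) = 1/2.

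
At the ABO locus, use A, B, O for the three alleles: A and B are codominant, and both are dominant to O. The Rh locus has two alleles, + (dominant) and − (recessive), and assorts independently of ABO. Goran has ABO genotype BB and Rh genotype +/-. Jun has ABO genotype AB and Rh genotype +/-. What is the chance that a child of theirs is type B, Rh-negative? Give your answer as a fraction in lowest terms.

ABO cross BB × AB → offspring phenotypes: 1/2 B, 1/2 AB.
Rh cross +/- × +/- → 3/4 Rh+, 1/4 Rh-.
Independent loci: P(type B, Rh-negative) = 1/2 × 1/4 = 1/8.

1/8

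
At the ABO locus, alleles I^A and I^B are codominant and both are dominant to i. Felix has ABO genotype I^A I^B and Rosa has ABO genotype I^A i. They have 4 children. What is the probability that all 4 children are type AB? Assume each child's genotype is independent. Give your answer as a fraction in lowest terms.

1/256

ABO cross I^A I^B × I^A i → 1/2 A, 1/4 B, 1/4 AB.
So P(type AB) = 1/4 per child.
All 4 independent: (1/4)^4 = 1/256.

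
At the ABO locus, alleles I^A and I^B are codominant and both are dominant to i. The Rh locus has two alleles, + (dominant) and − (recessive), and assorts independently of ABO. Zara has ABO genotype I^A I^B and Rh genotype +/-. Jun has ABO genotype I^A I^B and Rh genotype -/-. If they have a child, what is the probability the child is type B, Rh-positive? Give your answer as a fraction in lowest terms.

ABO cross I^A I^B × I^A I^B → offspring phenotypes: 1/4 A, 1/4 B, 1/2 AB.
Rh cross +/- × -/- → 1/2 Rh+, 1/2 Rh-.
Independent loci: P(type B, Rh-positive) = 1/4 × 1/2 = 1/8.

1/8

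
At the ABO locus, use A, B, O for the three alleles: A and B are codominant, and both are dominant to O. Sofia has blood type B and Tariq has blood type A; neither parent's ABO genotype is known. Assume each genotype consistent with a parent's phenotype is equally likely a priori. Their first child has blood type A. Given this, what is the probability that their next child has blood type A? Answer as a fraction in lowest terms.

5/12

Possible genotypes: Sofia ∈ {BB, BO}; Tariq ∈ {AA, AO}.
Weight each parental genotype pair by prior × P(type-A child):
  BO × AA: posterior weight 2/3; P(next child type A) = 1/2.
  BO × AO: posterior weight 1/3; P(next child type A) = 1/4.
Weighted sum = 5/12.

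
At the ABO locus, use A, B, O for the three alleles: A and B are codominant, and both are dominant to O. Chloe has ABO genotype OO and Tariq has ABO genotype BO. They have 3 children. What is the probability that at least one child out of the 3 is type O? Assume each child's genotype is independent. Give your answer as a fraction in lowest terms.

ABO cross OO × BO → 1/2 O, 1/2 B.
So P(type O) = 1/2 per child.
P(none) = (1/2)^3 = 1/8; P(at least one) = 1 − 1/8 = 7/8.

7/8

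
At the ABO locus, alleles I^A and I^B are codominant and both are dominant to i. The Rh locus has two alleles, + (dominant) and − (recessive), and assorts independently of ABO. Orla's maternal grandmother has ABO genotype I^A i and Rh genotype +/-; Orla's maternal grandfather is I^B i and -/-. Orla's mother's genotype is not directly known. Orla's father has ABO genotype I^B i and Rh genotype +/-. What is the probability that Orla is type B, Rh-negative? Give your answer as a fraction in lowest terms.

Orla's mother's ABO genotype from I^A i × I^B i: 1/4 I^A I^B, 1/4 I^A i, 1/4 I^B i, 1/4 i i.
Crossing each possibility with the father I^B i and summing P(type B): 1/4·1/2 + 1/4·1/4 + 1/4·3/4 + 1/4·1/2 = 1/2.
Similarly for Rh via the mother's Rh distribution: P(Rh-) = 3/8.
Independent loci: 1/2 × 3/8 = 3/16.

3/16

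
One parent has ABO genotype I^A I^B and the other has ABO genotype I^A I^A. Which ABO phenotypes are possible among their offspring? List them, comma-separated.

Gametes from I^A I^B × I^A I^A give offspring ABO genotypes I^A I^A, I^A I^B, i.e. phenotypes A, AB.

A, AB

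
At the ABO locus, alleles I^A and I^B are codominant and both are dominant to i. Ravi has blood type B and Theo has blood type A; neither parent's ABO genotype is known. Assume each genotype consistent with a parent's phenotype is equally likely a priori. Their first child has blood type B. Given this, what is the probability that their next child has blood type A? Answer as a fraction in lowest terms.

1/12

Possible genotypes: Ravi ∈ {I^B I^B, I^B i}; Theo ∈ {I^A I^A, I^A i}.
Weight each parental genotype pair by prior × P(type-B child):
  I^B I^B × I^A i: posterior weight 2/3; P(next child type A) = 0.
  I^B i × I^A i: posterior weight 1/3; P(next child type A) = 1/4.
Weighted sum = 1/12.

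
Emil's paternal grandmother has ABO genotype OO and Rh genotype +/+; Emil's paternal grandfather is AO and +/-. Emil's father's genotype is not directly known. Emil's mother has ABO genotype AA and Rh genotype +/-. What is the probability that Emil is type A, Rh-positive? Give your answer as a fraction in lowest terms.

7/8

Emil's father's ABO genotype from OO × AO: 1/2 AO, 1/2 OO.
Crossing each possibility with the mother AA and summing P(type A): 1/2·1 + 1/2·1 = 1.
Similarly for Rh via the father's Rh distribution: P(Rh+) = 7/8.
Independent loci: 1 × 7/8 = 7/8.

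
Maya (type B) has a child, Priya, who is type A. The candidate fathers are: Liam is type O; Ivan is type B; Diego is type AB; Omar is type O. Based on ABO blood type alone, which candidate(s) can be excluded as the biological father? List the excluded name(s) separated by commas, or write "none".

A candidate is excluded only if no genotype consistent with his phenotype could produce a type A child with a type B mother.
Liam (type O): no genotype consistent with that phenotype can produce a type-A child with a type-B mother.
Ivan (type B): no genotype consistent with that phenotype can produce a type-A child with a type-B mother.
Omar (type O): no genotype consistent with that phenotype can produce a type-A child with a type-B mother.

Liam, Ivan, Omar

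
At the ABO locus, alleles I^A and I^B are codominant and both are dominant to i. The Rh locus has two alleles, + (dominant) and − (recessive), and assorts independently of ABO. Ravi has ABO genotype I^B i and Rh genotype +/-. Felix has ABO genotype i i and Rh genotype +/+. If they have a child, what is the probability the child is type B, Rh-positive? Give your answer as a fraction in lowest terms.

1/2

ABO cross I^B i × i i → offspring phenotypes: 1/2 O, 1/2 B.
Rh cross +/- × +/+ → 1 Rh+.
Independent loci: P(type B, Rh-positive) = 1/2 × 1 = 1/2.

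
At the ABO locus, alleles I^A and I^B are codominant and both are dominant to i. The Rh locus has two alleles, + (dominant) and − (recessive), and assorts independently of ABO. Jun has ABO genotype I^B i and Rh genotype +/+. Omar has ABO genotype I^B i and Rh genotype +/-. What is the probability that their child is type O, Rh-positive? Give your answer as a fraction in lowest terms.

1/4

ABO cross I^B i × I^B i → offspring phenotypes: 1/4 O, 3/4 B.
Rh cross +/+ × +/- → 1 Rh+.
Independent loci: P(type O, Rh-positive) = 1/4 × 1 = 1/4.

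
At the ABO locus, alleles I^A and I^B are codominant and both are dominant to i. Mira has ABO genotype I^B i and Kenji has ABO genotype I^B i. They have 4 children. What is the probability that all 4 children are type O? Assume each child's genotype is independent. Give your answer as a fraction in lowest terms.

1/256

ABO cross I^B i × I^B i → 1/4 O, 3/4 B.
So P(type O) = 1/4 per child.
All 4 independent: (1/4)^4 = 1/256.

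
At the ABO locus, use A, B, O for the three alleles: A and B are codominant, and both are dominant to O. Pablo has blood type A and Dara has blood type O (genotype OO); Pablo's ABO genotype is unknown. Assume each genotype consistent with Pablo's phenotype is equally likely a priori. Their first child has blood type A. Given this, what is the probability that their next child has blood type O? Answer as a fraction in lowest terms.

Possible genotypes: Pablo ∈ {AA, AO}; Dara ∈ {OO}.
Weight each parental genotype pair by prior × P(type-A child):
  AA × OO: posterior weight 2/3; P(next child type O) = 0.
  AO × OO: posterior weight 1/3; P(next child type O) = 1/2.
Weighted sum = 1/6.

1/6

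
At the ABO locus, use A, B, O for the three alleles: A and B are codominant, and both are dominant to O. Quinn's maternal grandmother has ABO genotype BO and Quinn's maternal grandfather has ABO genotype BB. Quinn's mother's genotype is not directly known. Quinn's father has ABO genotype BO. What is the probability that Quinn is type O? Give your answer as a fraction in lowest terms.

Quinn's mother's ABO genotype from BO × BB: 1/2 BB, 1/2 BO.
Crossing each possibility with the father BO and summing P(type O): 1/2·0 + 1/2·1/4 = 1/8.

1/8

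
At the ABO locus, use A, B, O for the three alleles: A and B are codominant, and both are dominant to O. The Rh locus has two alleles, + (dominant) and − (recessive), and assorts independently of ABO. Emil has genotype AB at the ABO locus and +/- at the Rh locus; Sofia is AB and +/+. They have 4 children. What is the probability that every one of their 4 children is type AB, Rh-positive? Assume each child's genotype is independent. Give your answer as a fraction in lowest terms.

ABO cross AB × AB → 1/4 A, 1/4 B, 1/2 AB.
Rh cross +/- × +/+ → 1 Rh+; so P(type AB, Rh-positive) = 1/2 × 1 = 1/2 per child.
All 4 independent: (1/2)^4 = 1/16.

1/16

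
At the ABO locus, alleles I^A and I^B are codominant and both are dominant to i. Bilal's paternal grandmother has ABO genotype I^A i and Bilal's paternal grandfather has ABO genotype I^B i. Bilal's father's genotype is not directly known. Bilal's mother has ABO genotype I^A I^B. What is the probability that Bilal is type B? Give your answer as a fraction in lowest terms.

3/8

Bilal's father's ABO genotype from I^A i × I^B i: 1/4 I^A I^B, 1/4 I^A i, 1/4 I^B i, 1/4 i i.
Crossing each possibility with the mother I^A I^B and summing P(type B): 1/4·1/4 + 1/4·1/4 + 1/4·1/2 + 1/4·1/2 = 3/8.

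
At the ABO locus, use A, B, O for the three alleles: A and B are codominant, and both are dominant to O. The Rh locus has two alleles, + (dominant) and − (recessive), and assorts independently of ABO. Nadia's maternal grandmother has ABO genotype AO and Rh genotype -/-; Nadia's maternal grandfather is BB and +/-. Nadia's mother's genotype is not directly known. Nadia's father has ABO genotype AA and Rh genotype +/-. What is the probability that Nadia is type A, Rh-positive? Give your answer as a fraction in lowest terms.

Nadia's mother's ABO genotype from AO × BB: 1/2 AB, 1/2 BO.
Crossing each possibility with the father AA and summing P(type A): 1/2·1/2 + 1/2·1/2 = 1/2.
Similarly for Rh via the mother's Rh distribution: P(Rh+) = 5/8.
Independent loci: 1/2 × 5/8 = 5/16.

5/16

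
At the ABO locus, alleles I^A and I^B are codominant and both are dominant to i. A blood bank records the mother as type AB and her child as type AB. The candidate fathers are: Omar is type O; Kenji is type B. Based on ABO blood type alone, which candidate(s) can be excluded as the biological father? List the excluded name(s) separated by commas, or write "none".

Omar

A candidate is excluded only if no genotype consistent with his phenotype could produce a type AB child with a type AB mother.
Omar (type O): no genotype consistent with that phenotype can produce a type-AB child with a type-AB mother.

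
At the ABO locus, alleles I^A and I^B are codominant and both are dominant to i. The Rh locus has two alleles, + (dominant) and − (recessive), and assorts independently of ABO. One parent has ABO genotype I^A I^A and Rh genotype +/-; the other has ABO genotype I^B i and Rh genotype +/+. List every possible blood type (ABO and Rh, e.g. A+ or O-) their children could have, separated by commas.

A+, AB+

Gametes from I^A I^A × I^B i give offspring ABO genotypes I^A I^B, I^A i, i.e. phenotypes A, AB.
Rh cross +/- × +/+ → phenotypes Rh+.
Combining independently: A+, AB+.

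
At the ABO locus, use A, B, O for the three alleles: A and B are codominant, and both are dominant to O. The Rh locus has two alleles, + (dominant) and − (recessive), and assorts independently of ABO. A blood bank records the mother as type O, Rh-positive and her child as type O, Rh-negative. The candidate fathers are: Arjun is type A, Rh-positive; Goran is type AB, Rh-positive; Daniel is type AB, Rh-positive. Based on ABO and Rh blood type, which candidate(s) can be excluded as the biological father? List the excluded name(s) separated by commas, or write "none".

Goran, Daniel

A candidate is excluded only if no genotype consistent with his phenotype could produce a type O, Rh-negative child with a type O, Rh-positive mother.
Goran (type AB, Rh+): no genotype consistent with that phenotype can produce a type-O Rh- child with a type-O mother.
Daniel (type AB, Rh+): no genotype consistent with that phenotype can produce a type-O Rh- child with a type-O mother.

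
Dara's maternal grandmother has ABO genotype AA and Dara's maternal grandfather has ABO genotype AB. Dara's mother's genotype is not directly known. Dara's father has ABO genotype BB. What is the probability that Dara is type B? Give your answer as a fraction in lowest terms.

1/4

Dara's mother's ABO genotype from AA × AB: 1/2 AA, 1/2 AB.
Crossing each possibility with the father BB and summing P(type B): 1/2·0 + 1/2·1/2 = 1/4.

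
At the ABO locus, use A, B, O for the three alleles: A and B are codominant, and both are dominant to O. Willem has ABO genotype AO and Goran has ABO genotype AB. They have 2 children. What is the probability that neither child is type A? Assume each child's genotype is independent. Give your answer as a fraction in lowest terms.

ABO cross AO × AB → 1/2 A, 1/4 B, 1/4 AB.
So P(type A) = 1/2 per child.
P(not type A) = 1/2 for one child; (1/2)^2 = 1/4.

1/4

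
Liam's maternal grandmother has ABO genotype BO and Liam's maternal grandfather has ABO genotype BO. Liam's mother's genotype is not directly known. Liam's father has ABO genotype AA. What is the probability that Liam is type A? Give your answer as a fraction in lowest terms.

Liam's mother's ABO genotype from BO × BO: 1/4 BB, 1/2 BO, 1/4 OO.
Crossing each possibility with the father AA and summing P(type A): 1/4·0 + 1/2·1/2 + 1/4·1 = 1/2.

1/2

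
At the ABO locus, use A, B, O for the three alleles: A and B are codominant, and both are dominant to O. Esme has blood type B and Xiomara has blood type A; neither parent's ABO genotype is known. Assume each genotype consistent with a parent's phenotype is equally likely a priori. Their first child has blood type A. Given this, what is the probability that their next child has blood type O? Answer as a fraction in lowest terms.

Possible genotypes: Esme ∈ {BB, BO}; Xiomara ∈ {AA, AO}.
Weight each parental genotype pair by prior × P(type-A child):
  BO × AA: posterior weight 2/3; P(next child type O) = 0.
  BO × AO: posterior weight 1/3; P(next child type O) = 1/4.
Weighted sum = 1/12.

1/12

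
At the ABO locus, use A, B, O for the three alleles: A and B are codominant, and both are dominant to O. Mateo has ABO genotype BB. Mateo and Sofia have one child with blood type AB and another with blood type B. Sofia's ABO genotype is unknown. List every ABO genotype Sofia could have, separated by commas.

For each candidate genotype of Sofia, check whether crossing it with BB can produce every observed child phenotype.
  AA → possible child types {AB} ✗
  AB → possible child types {B, AB} ✓
  AO → possible child types {B, AB} ✓
  BB → possible child types {B} ✗
  BO → possible child types {B} ✗
  OO → possible child types {B} ✗

AB, AO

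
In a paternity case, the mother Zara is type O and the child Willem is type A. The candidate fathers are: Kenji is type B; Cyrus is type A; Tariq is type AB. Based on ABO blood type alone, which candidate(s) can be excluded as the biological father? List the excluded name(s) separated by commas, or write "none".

A candidate is excluded only if no genotype consistent with his phenotype could produce a type A child with a type O mother.
Kenji (type B): no genotype consistent with that phenotype can produce a type-A child with a type-O mother.

Kenji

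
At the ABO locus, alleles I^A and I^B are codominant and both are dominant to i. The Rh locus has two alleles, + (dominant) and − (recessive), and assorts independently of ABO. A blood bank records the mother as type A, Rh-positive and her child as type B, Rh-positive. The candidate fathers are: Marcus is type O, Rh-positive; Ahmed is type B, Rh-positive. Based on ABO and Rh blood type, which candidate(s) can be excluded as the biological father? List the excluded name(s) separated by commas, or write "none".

A candidate is excluded only if no genotype consistent with his phenotype could produce a type B, Rh-positive child with a type A, Rh-positive mother.
Marcus (type O, Rh+): no genotype consistent with that phenotype can produce a type-B Rh+ child with a type-A mother.

Marcus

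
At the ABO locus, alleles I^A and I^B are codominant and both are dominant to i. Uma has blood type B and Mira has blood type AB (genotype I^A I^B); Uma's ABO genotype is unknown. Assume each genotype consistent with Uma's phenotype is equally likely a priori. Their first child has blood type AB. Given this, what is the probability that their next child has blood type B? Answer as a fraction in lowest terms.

1/2

Possible genotypes: Uma ∈ {I^B I^B, I^B i}; Mira ∈ {I^A I^B}.
Weight each parental genotype pair by prior × P(type-AB child):
  I^B I^B × I^A I^B: posterior weight 2/3; P(next child type B) = 1/2.
  I^B i × I^A I^B: posterior weight 1/3; P(next child type B) = 1/2.
Weighted sum = 1/2.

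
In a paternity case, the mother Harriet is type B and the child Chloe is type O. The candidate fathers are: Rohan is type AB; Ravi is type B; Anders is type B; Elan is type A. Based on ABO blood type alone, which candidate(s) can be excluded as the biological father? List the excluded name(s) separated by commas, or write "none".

Rohan

A candidate is excluded only if no genotype consistent with his phenotype could produce a type O child with a type B mother.
Rohan (type AB): no genotype consistent with that phenotype can produce a type-O child with a type-B mother.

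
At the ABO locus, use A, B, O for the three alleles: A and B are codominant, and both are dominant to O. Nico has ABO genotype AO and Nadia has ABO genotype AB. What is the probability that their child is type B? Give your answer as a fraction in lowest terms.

1/4

ABO cross AO × AB → offspring phenotypes: 1/2 A, 1/4 B, 1/4 AB.
So P(type B) = 1/4.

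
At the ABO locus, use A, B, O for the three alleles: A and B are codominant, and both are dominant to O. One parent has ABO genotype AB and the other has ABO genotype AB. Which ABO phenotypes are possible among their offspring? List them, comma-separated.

A, B, AB

Gametes from AB × AB give offspring ABO genotypes AA, AB, BB, i.e. phenotypes A, B, AB.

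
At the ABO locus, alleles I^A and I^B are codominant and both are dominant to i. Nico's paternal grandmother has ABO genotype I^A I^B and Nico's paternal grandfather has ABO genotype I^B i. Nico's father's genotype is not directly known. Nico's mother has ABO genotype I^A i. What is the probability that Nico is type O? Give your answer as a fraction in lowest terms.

1/8

Nico's father's ABO genotype from I^A I^B × I^B i: 1/4 I^A I^B, 1/4 I^A i, 1/4 I^B I^B, 1/4 I^B i.
Crossing each possibility with the mother I^A i and summing P(type O): 1/4·0 + 1/4·1/4 + 1/4·0 + 1/4·1/4 = 1/8.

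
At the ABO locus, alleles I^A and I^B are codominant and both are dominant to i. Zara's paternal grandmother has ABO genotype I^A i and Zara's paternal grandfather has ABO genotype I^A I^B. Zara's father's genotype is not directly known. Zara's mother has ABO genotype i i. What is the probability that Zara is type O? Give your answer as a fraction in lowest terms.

1/4

Zara's father's ABO genotype from I^A i × I^A I^B: 1/4 I^A I^A, 1/4 I^A I^B, 1/4 I^A i, 1/4 I^B i.
Crossing each possibility with the mother i i and summing P(type O): 1/4·0 + 1/4·0 + 1/4·1/2 + 1/4·1/2 = 1/4.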